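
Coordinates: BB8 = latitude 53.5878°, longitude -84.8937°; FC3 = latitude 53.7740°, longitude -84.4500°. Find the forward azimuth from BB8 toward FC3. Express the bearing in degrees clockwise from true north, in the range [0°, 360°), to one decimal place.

Δλ = 0.4437°
y = sin Δλ · cos φ₂ = 0.004576
x = cos φ₁ sin φ₂ − sin φ₁ cos φ₂ cos Δλ = 0.003264
θ = atan2(y, x) = 54.5025° → 54.5025° (mod 360°)

54.5°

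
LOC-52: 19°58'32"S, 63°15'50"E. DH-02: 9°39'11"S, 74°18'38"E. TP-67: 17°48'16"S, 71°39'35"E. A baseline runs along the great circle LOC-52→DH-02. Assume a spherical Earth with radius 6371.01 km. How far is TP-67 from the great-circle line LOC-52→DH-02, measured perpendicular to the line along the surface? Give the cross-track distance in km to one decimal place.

436.8 km

LOC-52: φ = -19.97556°, λ = +63.26389°
DH-02: φ = -9.65306°, λ = +74.31056°
TP-67: φ = -17.80444°, λ = +71.65972°
δ₁₃ = central angle LOC-52→TP-67 = 0.143705 rad  (haversine)
θ₁₃ = bearing LOC-52→TP-67 = 76.102°,  θ₁₂ = bearing LOC-52→DH-02 = 47.523°
dₓₜ = R·arcsin(sin δ₁₃ · sin(θ₁₃ − θ₁₂)) = 6371.01·arcsin(0.14321·sin(28.579°)) = 436.799 km
|dₓₜ| = 436.799 km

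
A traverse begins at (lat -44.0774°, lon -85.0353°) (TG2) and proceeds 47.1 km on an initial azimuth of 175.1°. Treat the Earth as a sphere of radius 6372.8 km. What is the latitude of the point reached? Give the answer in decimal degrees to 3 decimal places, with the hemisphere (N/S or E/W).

δ = d/R = 47.1/6372.8 = 0.007391 rad
φ₂ = arcsin(sin φ₁ cos δ + cos φ₁ sin δ cos θ)
   = arcsin(-0.69563·0.99997 + 0.71840·0.00739·-0.99635) = -44.49930°
λ₂ = λ₁ + atan2(sin θ sin δ cos φ₁, cos δ − sin φ₁ sin φ₂) = -84.98459°

44.499°S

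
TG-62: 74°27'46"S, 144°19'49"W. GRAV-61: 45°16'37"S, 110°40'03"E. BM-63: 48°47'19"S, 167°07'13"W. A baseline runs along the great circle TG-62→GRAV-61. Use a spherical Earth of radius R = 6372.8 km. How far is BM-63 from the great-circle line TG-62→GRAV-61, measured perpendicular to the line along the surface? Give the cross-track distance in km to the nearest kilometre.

3038 km

TG-62: φ = -74.46278°, λ = -144.33028°
GRAV-61: φ = -45.27694°, λ = +110.66750°
BM-63: φ = -48.78861°, λ = -167.12028°
δ₁₃ = central angle TG-62→BM-63 = 0.478916 rad  (haversine)
θ₁₃ = bearing TG-62→BM-63 = 326.371°,  θ₁₂ = bearing TG-62→GRAV-61 = 241.711°
dₓₜ = R·arcsin(sin δ₁₃ · sin(θ₁₃ − θ₁₂)) = 6372.8·arcsin(0.46082·sin(84.661°)) = 3037.690 km
|dₓₜ| = 3037.690 km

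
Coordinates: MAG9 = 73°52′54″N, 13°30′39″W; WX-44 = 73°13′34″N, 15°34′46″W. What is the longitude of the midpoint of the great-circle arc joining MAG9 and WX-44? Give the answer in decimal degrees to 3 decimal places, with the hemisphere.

14.565°W

MAG9: φ = +73.88167°, λ = -13.51083°
WX-44: φ = +73.22611°, λ = -15.57944°
Bx = cos φ₂ cos Δλ = 0.288407,  By = cos φ₂ sin Δλ = -0.010417
φₘ = atan2(sin φ₁ + sin φ₂, √((cos φ₁ + Bx)² + By²)) = 73.55642°
λₘ = λ₁ + atan2(By, cos φ₁ + Bx) = -14.56519°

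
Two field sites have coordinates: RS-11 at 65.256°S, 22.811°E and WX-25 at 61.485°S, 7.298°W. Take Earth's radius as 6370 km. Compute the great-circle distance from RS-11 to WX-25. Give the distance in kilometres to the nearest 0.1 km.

1541.2 km

Δφ = 3.7710°,  Δλ = -30.1090°
a = sin²(Δφ/2) + cos φ₁ cos φ₂ sin²(Δλ/2) = 0.014563
c = 2·arcsin(√a) = 0.241944 rad = 13.8624°
d = R·c = 6370 × 0.241944 = 1541.2 km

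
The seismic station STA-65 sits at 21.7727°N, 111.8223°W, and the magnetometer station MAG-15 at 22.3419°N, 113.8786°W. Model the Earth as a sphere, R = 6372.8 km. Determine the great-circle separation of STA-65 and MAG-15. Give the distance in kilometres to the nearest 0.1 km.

221.2 km

Δφ = 0.5692°,  Δλ = -2.0563°
a = sin²(Δφ/2) + cos φ₁ cos φ₂ sin²(Δλ/2) = 0.000301
c = 2·arcsin(√a) = 0.034714 rad = 1.9890°
d = R·c = 6372.8 × 0.034714 = 221.2 km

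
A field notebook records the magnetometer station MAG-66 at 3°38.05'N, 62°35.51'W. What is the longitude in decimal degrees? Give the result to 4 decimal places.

62.5918°W

62° + 35.51′/60 = 62 + 0.59183 = 62.5918°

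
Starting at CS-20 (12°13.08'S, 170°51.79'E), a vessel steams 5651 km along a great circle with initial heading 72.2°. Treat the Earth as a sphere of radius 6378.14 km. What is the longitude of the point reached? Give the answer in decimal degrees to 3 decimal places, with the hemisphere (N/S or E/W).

141.320°W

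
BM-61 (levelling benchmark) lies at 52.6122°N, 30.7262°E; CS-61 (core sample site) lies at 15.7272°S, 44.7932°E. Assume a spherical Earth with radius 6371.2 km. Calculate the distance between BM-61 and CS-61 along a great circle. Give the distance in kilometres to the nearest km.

7719 km

Δφ = -68.3394°,  Δλ = 14.0670°
a = sin²(Δφ/2) + cos φ₁ cos φ₂ sin²(Δλ/2) = 0.324210
c = 2·arcsin(√a) = 1.211537 rad = 69.4160°
d = R·c = 6371.2 × 1.211537 = 7718.9 km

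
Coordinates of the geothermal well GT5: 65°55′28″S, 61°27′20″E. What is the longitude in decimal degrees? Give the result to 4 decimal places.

61.4556°E

61° + 27′/60 + 20″/3600 = 61 + 0.45000 + 0.00556 = 61.4556°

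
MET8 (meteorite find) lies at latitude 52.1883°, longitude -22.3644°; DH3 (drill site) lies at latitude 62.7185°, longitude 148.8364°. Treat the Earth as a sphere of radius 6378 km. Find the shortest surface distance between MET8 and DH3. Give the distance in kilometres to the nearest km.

7223 km

Δφ = 10.5302°,  Δλ = 171.2008°
a = sin²(Δφ/2) + cos φ₁ cos φ₂ sin²(Δλ/2) = 0.287775
c = 2·arcsin(√a) = 1.132441 rad = 64.8841°
d = R·c = 6378 × 1.132441 = 7222.7 km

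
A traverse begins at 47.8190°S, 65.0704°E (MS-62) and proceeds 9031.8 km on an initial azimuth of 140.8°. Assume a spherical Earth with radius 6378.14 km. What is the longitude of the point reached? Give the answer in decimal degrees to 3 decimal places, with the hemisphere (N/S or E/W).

168.322°W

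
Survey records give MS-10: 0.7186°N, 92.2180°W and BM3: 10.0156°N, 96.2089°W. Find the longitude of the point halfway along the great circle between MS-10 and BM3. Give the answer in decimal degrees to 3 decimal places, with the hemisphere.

94.198°W

Bx = cos φ₂ cos Δλ = 0.982373,  By = cos φ₂ sin Δλ = -0.068537
φₘ = atan2(sin φ₁ + sin φ₂, √((cos φ₁ + Bx)² + By²)) = 5.37034°
λₘ = λ₁ + atan2(By, cos φ₁ + Bx) = -94.19820°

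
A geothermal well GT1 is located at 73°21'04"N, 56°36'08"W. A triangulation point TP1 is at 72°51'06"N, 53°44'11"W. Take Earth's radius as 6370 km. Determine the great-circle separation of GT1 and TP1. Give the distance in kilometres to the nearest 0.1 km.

108.0 km

GT1: φ = +73.35111°, λ = -56.60222°
TP1: φ = +72.85167°, λ = -53.73639°
Δφ = -0.4994°,  Δλ = 2.8658°
a = sin²(Δφ/2) + cos φ₁ cos φ₂ sin²(Δλ/2) = 0.000072
c = 2·arcsin(√a) = 0.016950 rad = 0.9711°
d = R·c = 6370 × 0.016950 = 108.0 km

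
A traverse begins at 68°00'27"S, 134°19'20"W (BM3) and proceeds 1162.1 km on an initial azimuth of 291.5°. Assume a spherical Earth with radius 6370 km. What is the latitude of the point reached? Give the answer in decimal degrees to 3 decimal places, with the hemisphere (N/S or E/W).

62.492°S

BM3: φ = -68.00750°, λ = -134.32222°
δ = d/R = 1162.1/6370 = 0.182433 rad
φ₂ = arcsin(sin φ₁ cos δ + cos φ₁ sin δ cos θ)
   = arcsin(-0.92723·0.98341 + 0.37449·0.18142·0.36650) = -62.49188°
λ₂ = λ₁ + atan2(sin θ sin δ cos φ₁, cos δ − sin φ₁ sin φ₂) = -155.75846°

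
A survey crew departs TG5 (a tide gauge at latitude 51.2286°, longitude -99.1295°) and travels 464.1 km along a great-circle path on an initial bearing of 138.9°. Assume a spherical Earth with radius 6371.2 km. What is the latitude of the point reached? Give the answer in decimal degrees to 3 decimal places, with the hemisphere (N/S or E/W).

48.008°N

δ = d/R = 464.1/6371.2 = 0.072843 rad
φ₂ = arcsin(sin φ₁ cos δ + cos φ₁ sin δ cos θ)
   = arcsin(0.77965·0.99735 + 0.62621·0.07278·-0.75356) = 48.00808°
λ₂ = λ₁ + atan2(sin θ sin δ cos φ₁, cos δ − sin φ₁ sin φ₂) = -95.02868°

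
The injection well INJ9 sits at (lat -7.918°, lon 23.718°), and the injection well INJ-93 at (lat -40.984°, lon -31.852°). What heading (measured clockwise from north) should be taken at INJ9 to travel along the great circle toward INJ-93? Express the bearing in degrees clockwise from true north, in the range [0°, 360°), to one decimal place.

226.5°

Δλ = -55.5700°
y = sin Δλ · cos φ₂ = -0.622649
x = cos φ₁ sin φ₂ − sin φ₁ cos φ₂ cos Δλ = -0.590799
θ = atan2(y, x) = -133.4965° → 226.5035° (mod 360°)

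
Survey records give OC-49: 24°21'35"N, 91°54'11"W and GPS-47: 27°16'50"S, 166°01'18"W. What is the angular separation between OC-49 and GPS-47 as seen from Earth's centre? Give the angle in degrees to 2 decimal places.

OC-49: φ = +24.35972°, λ = -91.90306°
GPS-47: φ = -27.28056°, λ = -166.02167°
Δφ = -51.6403°,  Δλ = -74.1186°
a = sin²(Δφ/2) + cos φ₁ cos φ₂ sin²(Δλ/2) = 0.483747
c = 2·arcsin(√a) = 1.538285 rad = 88.1372°

88.14°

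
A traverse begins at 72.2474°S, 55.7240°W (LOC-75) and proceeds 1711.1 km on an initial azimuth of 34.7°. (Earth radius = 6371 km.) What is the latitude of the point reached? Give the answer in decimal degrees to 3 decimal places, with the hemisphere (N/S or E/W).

58.399°S

δ = d/R = 1711.1/6371 = 0.268576 rad
φ₂ = arcsin(sin φ₁ cos δ + cos φ₁ sin δ cos θ)
   = arcsin(-0.95238·0.96415 + 0.30491·0.26536·0.82214) = -58.39914°
λ₂ = λ₁ + atan2(sin θ sin δ cos φ₁, cos δ − sin φ₁ sin φ₂) = -38.96840°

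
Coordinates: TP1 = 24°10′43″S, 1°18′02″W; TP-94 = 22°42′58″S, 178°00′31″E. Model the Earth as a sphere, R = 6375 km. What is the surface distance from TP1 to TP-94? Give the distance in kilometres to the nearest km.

14809 km

TP1: φ = -24.17861°, λ = -1.30056°
TP-94: φ = -22.71611°, λ = +178.00861°
Δφ = 1.4625°,  Δλ = 179.3092°
a = sin²(Δφ/2) + cos φ₁ cos φ₂ sin²(Δλ/2) = 0.841640
c = 2·arcsin(√a) = 2.323042 rad = 133.1005°
d = R·c = 6375 × 2.323042 = 14809.4 km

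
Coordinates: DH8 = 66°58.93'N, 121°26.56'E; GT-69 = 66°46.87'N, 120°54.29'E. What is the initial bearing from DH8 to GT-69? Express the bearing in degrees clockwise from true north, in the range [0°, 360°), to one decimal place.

DH8: φ = +66.98217°, λ = +121.44267°
GT-69: φ = +66.78117°, λ = +120.90483°
Δλ = -0.5378°
y = sin Δλ · cos φ₂ = -0.003701
x = cos φ₁ sin φ₂ − sin φ₁ cos φ₂ cos Δλ = -0.003492
θ = atan2(y, x) = -133.3390° → 226.6610° (mod 360°)

226.7°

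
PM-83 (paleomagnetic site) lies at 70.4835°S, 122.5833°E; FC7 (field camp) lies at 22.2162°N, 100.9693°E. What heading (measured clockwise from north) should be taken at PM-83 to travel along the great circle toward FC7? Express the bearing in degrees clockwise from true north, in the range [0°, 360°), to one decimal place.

340.0°

Δλ = -21.6140°
y = sin Δλ · cos φ₂ = -0.341007
x = cos φ₁ sin φ₂ − sin φ₁ cos φ₂ cos Δλ = 0.937536
θ = atan2(y, x) = -19.9877° → 340.0123° (mod 360°)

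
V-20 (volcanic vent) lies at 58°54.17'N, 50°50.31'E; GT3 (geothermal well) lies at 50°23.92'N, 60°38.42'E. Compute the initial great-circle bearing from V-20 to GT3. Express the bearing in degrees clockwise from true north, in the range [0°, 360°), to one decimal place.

142.2°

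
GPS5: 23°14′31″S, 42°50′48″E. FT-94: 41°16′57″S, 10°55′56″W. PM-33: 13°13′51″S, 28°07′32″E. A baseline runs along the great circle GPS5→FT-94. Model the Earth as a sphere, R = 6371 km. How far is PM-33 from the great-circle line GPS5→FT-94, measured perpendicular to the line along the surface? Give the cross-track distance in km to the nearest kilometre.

1773 km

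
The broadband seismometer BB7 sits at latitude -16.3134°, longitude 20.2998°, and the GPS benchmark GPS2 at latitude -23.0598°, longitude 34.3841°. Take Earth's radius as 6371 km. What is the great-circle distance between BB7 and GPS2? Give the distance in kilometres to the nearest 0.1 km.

1653.0 km

Δφ = -6.7464°,  Δλ = 14.0843°
a = sin²(Δφ/2) + cos φ₁ cos φ₂ sin²(Δλ/2) = 0.016735
c = 2·arcsin(√a) = 0.259454 rad = 14.8656°
d = R·c = 6371 × 0.259454 = 1653.0 km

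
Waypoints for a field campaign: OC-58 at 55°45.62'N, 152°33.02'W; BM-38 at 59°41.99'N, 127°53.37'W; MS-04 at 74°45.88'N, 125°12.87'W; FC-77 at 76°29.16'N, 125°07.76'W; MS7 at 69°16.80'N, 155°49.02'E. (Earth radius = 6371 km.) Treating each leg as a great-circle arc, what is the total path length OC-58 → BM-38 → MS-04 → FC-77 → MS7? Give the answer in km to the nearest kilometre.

5869 km

OC-58: φ = +55.76033°, λ = -152.55033°
BM-38: φ = +59.69983°, λ = -127.88950°
MS-04: φ = +74.76467°, λ = -125.21450°
FC-77: φ = +76.48600°, λ = -125.12933°
MS7: φ = +69.28000°, λ = +155.81700°
OC-58→BM-38: c = 0.238278 rad, d = 1518.07 km
BM-38→MS-04: c = 0.263486 rad, d = 1678.67 km
MS-04→FC-77: c = 0.030045 rad, d = 191.42 km
FC-77→MS7: c = 0.389435 rad, d = 2481.09 km
Total = 1518.07 + 1678.67 + 191.42 + 2481.09 = 5869.25 km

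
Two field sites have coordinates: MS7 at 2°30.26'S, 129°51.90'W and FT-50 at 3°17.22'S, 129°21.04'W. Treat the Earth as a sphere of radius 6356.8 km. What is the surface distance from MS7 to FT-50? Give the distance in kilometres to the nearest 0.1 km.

103.9 km

MS7: φ = -2.50433°, λ = -129.86500°
FT-50: φ = -3.28700°, λ = -129.35067°
Δφ = -0.7827°,  Δλ = 0.5143°
a = sin²(Δφ/2) + cos φ₁ cos φ₂ sin²(Δλ/2) = 0.000067
c = 2·arcsin(√a) = 0.016339 rad = 0.9362°
d = R·c = 6356.8 × 0.016339 = 103.9 km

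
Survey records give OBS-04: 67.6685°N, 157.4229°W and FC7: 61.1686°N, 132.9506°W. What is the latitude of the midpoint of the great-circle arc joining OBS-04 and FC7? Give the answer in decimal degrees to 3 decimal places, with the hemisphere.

64.920°N

Bx = cos φ₂ cos Δλ = 0.438911,  By = cos φ₂ sin Δλ = 0.199767
φₘ = atan2(sin φ₁ + sin φ₂, √((cos φ₁ + Bx)² + By²)) = 64.92036°
λₘ = λ₁ + atan2(By, cos φ₁ + Bx) = -143.71322°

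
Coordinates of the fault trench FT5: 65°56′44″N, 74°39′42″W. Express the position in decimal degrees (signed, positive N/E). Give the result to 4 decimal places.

lat: 65.9456° N → +65.9456°
lon: 74.6617° W → -74.6617°

+65.9456°, -74.6617°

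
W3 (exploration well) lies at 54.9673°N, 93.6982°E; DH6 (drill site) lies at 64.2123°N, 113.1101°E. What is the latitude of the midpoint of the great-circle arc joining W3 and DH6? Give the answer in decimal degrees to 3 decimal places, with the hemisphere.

Bx = cos φ₂ cos Δλ = 0.410308,  By = cos φ₂ sin Δλ = 0.144588
φₘ = atan2(sin φ₁ + sin φ₂, √((cos φ₁ + Bx)² + By²)) = 59.94225°
λₘ = λ₁ + atan2(By, cos φ₁ + Bx) = 102.05442°

59.942°N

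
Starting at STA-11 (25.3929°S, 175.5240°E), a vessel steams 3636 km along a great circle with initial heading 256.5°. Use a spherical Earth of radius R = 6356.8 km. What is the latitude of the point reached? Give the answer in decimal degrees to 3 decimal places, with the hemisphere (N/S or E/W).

28.341°S

δ = d/R = 3636/6356.8 = 0.571986 rad
φ₂ = arcsin(sin φ₁ cos δ + cos φ₁ sin δ cos θ)
   = arcsin(-0.42882·0.84083 + 0.90339·0.54130·-0.23345) = -28.34130°
λ₂ = λ₁ + atan2(sin θ sin δ cos φ₁, cos δ − sin φ₁ sin φ₂) = 138.79512°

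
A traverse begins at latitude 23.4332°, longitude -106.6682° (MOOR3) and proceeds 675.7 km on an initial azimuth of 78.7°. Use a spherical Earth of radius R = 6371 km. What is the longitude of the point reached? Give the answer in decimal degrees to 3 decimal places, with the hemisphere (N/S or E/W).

δ = d/R = 675.7/6371 = 0.106059 rad
φ₂ = arcsin(sin φ₁ cos δ + cos φ₁ sin δ cos θ)
   = arcsin(0.39768·0.99438 + 0.91752·0.10586·0.19595) = 24.48639°
λ₂ = λ₁ + atan2(sin θ sin δ cos φ₁, cos δ − sin φ₁ sin φ₂) = -100.11838°

100.118°W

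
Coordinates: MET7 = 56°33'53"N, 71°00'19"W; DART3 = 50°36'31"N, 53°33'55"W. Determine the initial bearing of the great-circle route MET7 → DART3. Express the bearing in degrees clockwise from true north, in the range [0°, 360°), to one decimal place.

112.7°

MET7: φ = +56.56472°, λ = -71.00528°
DART3: φ = +50.60861°, λ = -53.56528°
Δλ = 17.4400°
y = sin Δλ · cos φ₂ = 0.190198
x = cos φ₁ sin φ₂ − sin φ₁ cos φ₂ cos Δλ = -0.079422
θ = atan2(y, x) = 112.6642° → 112.6642° (mod 360°)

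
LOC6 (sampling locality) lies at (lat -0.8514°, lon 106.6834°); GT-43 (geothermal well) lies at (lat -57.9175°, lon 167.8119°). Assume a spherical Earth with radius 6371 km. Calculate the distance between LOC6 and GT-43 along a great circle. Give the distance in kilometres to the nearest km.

8272 km

Δφ = -57.0661°,  Δλ = 61.1285°
a = sin²(Δφ/2) + cos φ₁ cos φ₂ sin²(Δλ/2) = 0.365490
c = 2·arcsin(√a) = 1.298420 rad = 74.3940°
d = R·c = 6371 × 1.298420 = 8272.2 km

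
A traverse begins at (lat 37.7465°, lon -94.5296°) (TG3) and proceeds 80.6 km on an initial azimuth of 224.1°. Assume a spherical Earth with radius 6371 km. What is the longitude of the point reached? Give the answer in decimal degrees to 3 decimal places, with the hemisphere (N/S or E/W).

95.163°W

δ = d/R = 80.6/6371 = 0.012651 rad
φ₂ = arcsin(sin φ₁ cos δ + cos φ₁ sin δ cos θ)
   = arcsin(0.61217·0.99992 + 0.79073·0.01265·-0.71813) = 37.22426°
λ₂ = λ₁ + atan2(sin θ sin δ cos φ₁, cos δ − sin φ₁ sin φ₂) = -95.16309°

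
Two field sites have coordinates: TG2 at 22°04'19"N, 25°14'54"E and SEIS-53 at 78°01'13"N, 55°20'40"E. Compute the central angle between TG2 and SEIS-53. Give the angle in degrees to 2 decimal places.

57.72°

TG2: φ = +22.07194°, λ = +25.24833°
SEIS-53: φ = +78.02028°, λ = +55.34444°
Δφ = 55.9483°,  Δλ = 30.0961°
a = sin²(Δφ/2) + cos φ₁ cos φ₂ sin²(Δλ/2) = 0.232996
c = 2·arcsin(√a) = 1.007462 rad = 57.7233°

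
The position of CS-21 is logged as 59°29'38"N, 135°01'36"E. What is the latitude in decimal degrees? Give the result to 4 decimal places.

59° + 29′/60 + 38″/3600 = 59 + 0.48333 + 0.01056 = 59.4939°

59.4939°N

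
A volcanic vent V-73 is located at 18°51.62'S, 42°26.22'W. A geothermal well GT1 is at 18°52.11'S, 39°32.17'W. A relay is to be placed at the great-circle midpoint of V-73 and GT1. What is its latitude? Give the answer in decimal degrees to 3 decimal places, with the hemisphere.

18.870°S

V-73: φ = -18.86033°, λ = -42.43700°
GT1: φ = -18.86850°, λ = -39.53617°
Bx = cos φ₂ cos Δλ = 0.945051,  By = cos φ₂ sin Δλ = 0.047888
φₘ = atan2(sin φ₁ + sin φ₂, √((cos φ₁ + Bx)² + By²)) = -18.87003°
λₘ = λ₁ + atan2(By, cos φ₁ + Bx) = -40.98662°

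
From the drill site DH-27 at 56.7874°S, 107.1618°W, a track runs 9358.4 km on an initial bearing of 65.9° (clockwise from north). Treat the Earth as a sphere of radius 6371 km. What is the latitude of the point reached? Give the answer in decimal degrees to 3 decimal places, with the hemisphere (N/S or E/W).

7.898°N

δ = d/R = 9358.4/6371 = 1.468906 rad
φ₂ = arcsin(sin φ₁ cos δ + cos φ₁ sin δ cos θ)
   = arcsin(-0.83664·0.10171 + 0.54775·0.99481·0.40833) = 7.89762°
λ₂ = λ₁ + atan2(sin θ sin δ cos φ₁, cos δ − sin φ₁ sin φ₂) = -40.69978°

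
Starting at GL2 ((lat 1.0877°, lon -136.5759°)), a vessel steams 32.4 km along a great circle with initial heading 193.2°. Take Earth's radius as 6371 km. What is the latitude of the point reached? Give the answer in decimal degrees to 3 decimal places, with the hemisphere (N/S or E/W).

0.804°N

δ = d/R = 32.4/6371 = 0.005086 rad
φ₂ = arcsin(sin φ₁ cos δ + cos φ₁ sin δ cos θ)
   = arcsin(0.01898·0.99999 + 0.99982·0.00509·-0.97358) = 0.80402°
λ₂ = λ₁ + atan2(sin θ sin δ cos φ₁, cos δ − sin φ₁ sin φ₂) = -136.64244°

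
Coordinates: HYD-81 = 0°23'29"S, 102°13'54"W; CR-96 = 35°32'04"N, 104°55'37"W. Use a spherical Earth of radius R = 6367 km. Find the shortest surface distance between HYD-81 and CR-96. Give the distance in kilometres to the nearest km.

4002 km

HYD-81: φ = -0.39139°, λ = -102.23167°
CR-96: φ = +35.53444°, λ = -104.92694°
Δφ = 35.9258°,  Δλ = -2.6953°
a = sin²(Δφ/2) + cos φ₁ cos φ₂ sin²(Δλ/2) = 0.095562
c = 2·arcsin(√a) = 0.628557 rad = 36.0136°
d = R·c = 6367 × 0.628557 = 4002.0 km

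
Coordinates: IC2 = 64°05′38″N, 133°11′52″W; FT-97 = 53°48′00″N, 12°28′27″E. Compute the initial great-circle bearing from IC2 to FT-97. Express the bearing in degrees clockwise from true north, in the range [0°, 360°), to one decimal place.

IC2: φ = +64.09389°, λ = -133.19778°
FT-97: φ = +53.80000°, λ = +12.47417°
Δλ = 145.6719°
y = sin Δλ · cos φ₂ = 0.333061
x = cos φ₁ sin φ₂ − sin φ₁ cos φ₂ cos Δλ = 0.791282
θ = atan2(y, x) = 22.8268° → 22.8268° (mod 360°)

22.8°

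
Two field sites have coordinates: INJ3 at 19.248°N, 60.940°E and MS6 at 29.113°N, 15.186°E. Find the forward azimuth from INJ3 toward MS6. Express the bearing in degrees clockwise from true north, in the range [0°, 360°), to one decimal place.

292.4°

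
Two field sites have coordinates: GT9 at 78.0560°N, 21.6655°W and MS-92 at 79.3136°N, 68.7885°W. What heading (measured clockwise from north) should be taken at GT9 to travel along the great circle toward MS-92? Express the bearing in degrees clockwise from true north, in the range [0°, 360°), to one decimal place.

Δλ = -47.1230°
y = sin Δλ · cos φ₂ = -0.135889
x = cos φ₁ sin φ₂ − sin φ₁ cos φ₂ cos Δλ = 0.079924
θ = atan2(y, x) = -59.5377° → 300.4623° (mod 360°)

300.5°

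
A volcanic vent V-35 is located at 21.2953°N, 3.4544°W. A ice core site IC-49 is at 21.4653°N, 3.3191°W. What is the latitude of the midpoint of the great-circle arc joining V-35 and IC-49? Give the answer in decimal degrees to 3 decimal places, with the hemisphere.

Bx = cos φ₂ cos Δλ = 0.930637,  By = cos φ₂ sin Δλ = 0.002198
φₘ = atan2(sin φ₁ + sin φ₂, √((cos φ₁ + Bx)² + By²)) = 21.38031°
λₘ = λ₁ + atan2(By, cos φ₁ + Bx) = -3.38679°

21.380°N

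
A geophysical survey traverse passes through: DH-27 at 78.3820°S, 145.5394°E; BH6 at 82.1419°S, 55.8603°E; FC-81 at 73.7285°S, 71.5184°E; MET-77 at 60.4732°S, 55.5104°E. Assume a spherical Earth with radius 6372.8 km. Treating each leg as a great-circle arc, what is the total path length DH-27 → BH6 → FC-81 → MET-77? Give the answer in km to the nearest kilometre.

DH-27→BH6: c = 0.243632 rad, d = 1552.62 km
BH6→FC-81: c = 0.156258 rad, d = 995.80 km
FC-81→MET-77: c = 0.253648 rad, d = 1616.45 km
Total = 1552.62 + 995.80 + 1616.45 = 4164.86 km

4165 km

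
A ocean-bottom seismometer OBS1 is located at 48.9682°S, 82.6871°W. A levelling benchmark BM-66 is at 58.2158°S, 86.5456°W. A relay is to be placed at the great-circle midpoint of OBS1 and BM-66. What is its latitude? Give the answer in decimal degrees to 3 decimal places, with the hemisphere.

53.607°S

Bx = cos φ₂ cos Δλ = 0.525527,  By = cos φ₂ sin Δλ = -0.035444
φₘ = atan2(sin φ₁ + sin φ₂, √((cos φ₁ + Bx)² + By²)) = -53.60733°
λₘ = λ₁ + atan2(By, cos φ₁ + Bx) = -84.40470°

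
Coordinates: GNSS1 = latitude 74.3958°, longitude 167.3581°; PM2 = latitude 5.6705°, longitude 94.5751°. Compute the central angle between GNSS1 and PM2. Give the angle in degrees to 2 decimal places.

Δφ = -68.7253°,  Δλ = -72.7830°
a = sin²(Δφ/2) + cos φ₁ cos φ₂ sin²(Δλ/2) = 0.412803
c = 2·arcsin(√a) = 1.395505 rad = 79.9566°

79.96°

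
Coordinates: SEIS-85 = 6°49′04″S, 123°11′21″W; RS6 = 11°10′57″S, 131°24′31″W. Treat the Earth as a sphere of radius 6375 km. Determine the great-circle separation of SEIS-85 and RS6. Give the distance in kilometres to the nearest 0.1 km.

SEIS-85: φ = -6.81778°, λ = -123.18917°
RS6: φ = -11.18250°, λ = -131.40861°
Δφ = -4.3647°,  Δλ = -8.2194°
a = sin²(Δφ/2) + cos φ₁ cos φ₂ sin²(Δλ/2) = 0.006453
c = 2·arcsin(√a) = 0.160835 rad = 9.2152°
d = R·c = 6375 × 0.160835 = 1025.3 km

1025.3 km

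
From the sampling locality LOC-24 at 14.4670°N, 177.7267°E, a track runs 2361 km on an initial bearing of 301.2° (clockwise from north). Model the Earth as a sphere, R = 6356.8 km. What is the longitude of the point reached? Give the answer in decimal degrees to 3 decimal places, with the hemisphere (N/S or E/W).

157.778°E

δ = d/R = 2361/6356.8 = 0.371413 rad
φ₂ = arcsin(sin φ₁ cos δ + cos φ₁ sin δ cos θ)
   = arcsin(0.24982·0.93182 + 0.96829·0.36293·0.51803) = 24.50898°
λ₂ = λ₁ + atan2(sin θ sin δ cos φ₁, cos δ − sin φ₁ sin φ₂) = 157.77783°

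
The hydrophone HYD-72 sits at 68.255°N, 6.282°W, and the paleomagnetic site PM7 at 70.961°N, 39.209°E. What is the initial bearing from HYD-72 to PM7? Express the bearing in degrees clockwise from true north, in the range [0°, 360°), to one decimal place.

59.4°

Δλ = 45.4910°
y = sin Δλ · cos φ₂ = 0.232635
x = cos φ₁ sin φ₂ − sin φ₁ cos φ₂ cos Δλ = 0.137801
θ = atan2(y, x) = 59.3596° → 59.3596° (mod 360°)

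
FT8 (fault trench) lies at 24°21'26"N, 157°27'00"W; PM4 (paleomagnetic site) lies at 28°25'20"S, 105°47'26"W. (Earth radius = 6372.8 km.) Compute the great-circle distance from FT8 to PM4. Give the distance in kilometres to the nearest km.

FT8: φ = +24.35722°, λ = -157.45000°
PM4: φ = -28.42222°, λ = -105.79056°
Δφ = -52.7794°,  Δλ = 51.6594°
a = sin²(Δφ/2) + cos φ₁ cos φ₂ sin²(Δλ/2) = 0.349649
c = 2·arcsin(√a) = 1.265367 rad = 72.5002°
d = R·c = 6372.8 × 1.265367 = 8063.9 km

8064 km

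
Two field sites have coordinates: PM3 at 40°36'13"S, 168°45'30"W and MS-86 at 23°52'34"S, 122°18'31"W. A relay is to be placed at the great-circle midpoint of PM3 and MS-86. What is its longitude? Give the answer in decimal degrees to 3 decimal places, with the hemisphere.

143.255°W

PM3: φ = -40.60361°, λ = -168.75833°
MS-86: φ = -23.87611°, λ = -122.30861°
Bx = cos φ₂ cos Δλ = 0.630029,  By = cos φ₂ sin Δλ = 0.662746
φₘ = atan2(sin φ₁ + sin φ₂, √((cos φ₁ + Bx)² + By²)) = -34.44153°
λₘ = λ₁ + atan2(By, cos φ₁ + Bx) = -143.25485°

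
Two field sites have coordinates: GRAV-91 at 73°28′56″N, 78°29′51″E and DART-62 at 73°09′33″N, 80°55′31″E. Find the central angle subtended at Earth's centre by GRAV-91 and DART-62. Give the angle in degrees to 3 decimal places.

0.768°

GRAV-91: φ = +73.48222°, λ = +78.49750°
DART-62: φ = +73.15917°, λ = +80.92528°
Δφ = -0.3231°,  Δλ = 2.4278°
a = sin²(Δφ/2) + cos φ₁ cos φ₂ sin²(Δλ/2) = 0.000045
c = 2·arcsin(√a) = 0.013404 rad = 0.7680°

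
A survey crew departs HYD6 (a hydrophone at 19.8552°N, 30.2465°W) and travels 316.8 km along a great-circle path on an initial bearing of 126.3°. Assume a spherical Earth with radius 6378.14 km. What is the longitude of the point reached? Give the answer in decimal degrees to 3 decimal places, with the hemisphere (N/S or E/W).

δ = d/R = 316.8/6378.14 = 0.049670 rad
φ₂ = arcsin(sin φ₁ cos δ + cos φ₁ sin δ cos θ)
   = arcsin(0.33964·0.99877 + 0.94055·0.04965·-0.59201) = 18.15445°
λ₂ = λ₁ + atan2(sin θ sin δ cos φ₁, cos δ − sin φ₁ sin φ₂) = -27.83306°

27.833°W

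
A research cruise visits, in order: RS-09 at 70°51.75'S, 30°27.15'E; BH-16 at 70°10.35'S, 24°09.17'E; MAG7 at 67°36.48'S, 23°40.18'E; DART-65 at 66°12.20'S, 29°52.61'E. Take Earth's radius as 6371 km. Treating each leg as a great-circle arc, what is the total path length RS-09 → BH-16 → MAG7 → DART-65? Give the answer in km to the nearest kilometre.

844 km

RS-09: φ = -70.86250°, λ = +30.45250°
BH-16: φ = -70.17250°, λ = +24.15283°
MAG7: φ = -67.60800°, λ = +23.66967°
DART-65: φ = -66.20333°, λ = +29.87683°
RS-09→BH-16: c = 0.038576 rad, d = 245.77 km
BH-16→MAG7: c = 0.044862 rad, d = 285.81 km
MAG7→DART-65: c = 0.049028 rad, d = 312.36 km
Total = 245.77 + 285.81 + 312.36 = 843.94 km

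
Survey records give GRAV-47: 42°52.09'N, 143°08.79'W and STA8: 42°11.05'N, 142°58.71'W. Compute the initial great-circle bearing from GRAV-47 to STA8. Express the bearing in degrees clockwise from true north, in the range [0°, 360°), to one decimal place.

GRAV-47: φ = +42.86817°, λ = -143.14650°
STA8: φ = +42.18417°, λ = -142.97850°
Δλ = 0.1680°
y = sin Δλ · cos φ₂ = 0.002173
x = cos φ₁ sin φ₂ − sin φ₁ cos φ₂ cos Δλ = -0.011936
θ = atan2(y, x) = 169.6831° → 169.6831° (mod 360°)

169.7°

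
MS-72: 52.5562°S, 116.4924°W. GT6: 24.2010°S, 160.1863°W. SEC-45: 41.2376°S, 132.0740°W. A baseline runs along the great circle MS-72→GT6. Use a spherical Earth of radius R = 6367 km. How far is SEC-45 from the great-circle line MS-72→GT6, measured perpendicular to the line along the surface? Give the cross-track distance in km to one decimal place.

δ₁₃ = central angle MS-72→SEC-45 = 0.270083 rad  (haversine)
θ₁₃ = bearing MS-72→SEC-45 = 310.795°,  θ₁₂ = bearing MS-72→GT6 = 293.530°
dₓₜ = R·arcsin(sin δ₁₃ · sin(θ₁₃ − θ₁₂)) = 6367·arcsin(0.26681·sin(17.265°)) = 504.703 km
|dₓₜ| = 504.703 km

504.7 km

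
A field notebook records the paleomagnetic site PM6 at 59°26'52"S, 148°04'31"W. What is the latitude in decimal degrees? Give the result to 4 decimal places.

59.4478°S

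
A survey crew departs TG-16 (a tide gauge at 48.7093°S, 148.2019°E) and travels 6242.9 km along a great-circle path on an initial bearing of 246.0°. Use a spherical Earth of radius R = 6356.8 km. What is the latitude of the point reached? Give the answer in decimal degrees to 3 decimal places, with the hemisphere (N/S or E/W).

39.825°S

δ = d/R = 6242.9/6356.8 = 0.982082 rad
φ₂ = arcsin(sin φ₁ cos δ + cos φ₁ sin δ cos θ)
   = arcsin(-0.75137·0.55529 + 0.65988·0.83166·-0.40674) = -39.82498°
λ₂ = λ₁ + atan2(sin θ sin δ cos φ₁, cos δ − sin φ₁ sin φ₂) = 66.60727°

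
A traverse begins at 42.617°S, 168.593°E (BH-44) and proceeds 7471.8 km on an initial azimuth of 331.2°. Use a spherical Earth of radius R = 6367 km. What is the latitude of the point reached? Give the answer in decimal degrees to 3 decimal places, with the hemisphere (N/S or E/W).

19.431°N

δ = d/R = 7471.8/6367 = 1.173520 rad
φ₂ = arcsin(sin φ₁ cos δ + cos φ₁ sin δ cos θ)
   = arcsin(-0.67709·0.38691 + 0.73590·0.92212·0.87631) = 19.43112°
λ₂ = λ₁ + atan2(sin θ sin δ cos φ₁, cos δ − sin φ₁ sin φ₂) = 140.48957°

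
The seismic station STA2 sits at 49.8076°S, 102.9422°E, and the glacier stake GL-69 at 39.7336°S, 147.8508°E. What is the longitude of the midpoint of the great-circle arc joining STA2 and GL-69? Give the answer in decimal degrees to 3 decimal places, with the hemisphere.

127.466°E

Bx = cos φ₂ cos Δλ = 0.544649,  By = cos φ₂ sin Δλ = 0.542915
φₘ = atan2(sin φ₁ + sin φ₂, √((cos φ₁ + Bx)² + By²)) = -47.00896°
λₘ = λ₁ + atan2(By, cos φ₁ + Bx) = 127.46602°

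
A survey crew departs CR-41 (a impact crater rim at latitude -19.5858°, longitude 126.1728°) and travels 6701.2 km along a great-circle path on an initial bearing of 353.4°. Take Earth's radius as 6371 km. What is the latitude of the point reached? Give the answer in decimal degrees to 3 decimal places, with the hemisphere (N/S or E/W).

40.271°N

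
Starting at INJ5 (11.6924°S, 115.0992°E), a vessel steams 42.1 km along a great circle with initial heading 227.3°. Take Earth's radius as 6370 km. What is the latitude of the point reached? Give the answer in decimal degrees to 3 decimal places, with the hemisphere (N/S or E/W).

δ = d/R = 42.1/6370 = 0.006609 rad
φ₂ = arcsin(sin φ₁ cos δ + cos φ₁ sin δ cos θ)
   = arcsin(-0.20266·0.99998 + 0.97925·0.00661·-0.67816) = -11.94906°
λ₂ = λ₁ + atan2(sin θ sin δ cos φ₁, cos δ − sin φ₁ sin φ₂) = 114.81474°

11.949°S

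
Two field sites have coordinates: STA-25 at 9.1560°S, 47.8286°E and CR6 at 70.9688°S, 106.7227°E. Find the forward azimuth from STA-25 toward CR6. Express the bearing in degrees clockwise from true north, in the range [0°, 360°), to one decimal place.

162.9°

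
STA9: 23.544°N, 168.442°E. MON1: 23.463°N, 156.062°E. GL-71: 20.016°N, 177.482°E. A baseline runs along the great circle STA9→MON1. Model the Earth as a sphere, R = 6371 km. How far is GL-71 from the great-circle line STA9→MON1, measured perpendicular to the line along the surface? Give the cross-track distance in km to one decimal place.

328.3 km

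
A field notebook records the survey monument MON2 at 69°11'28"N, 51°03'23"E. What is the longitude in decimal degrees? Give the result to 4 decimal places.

51° + 3′/60 + 23″/3600 = 51 + 0.05000 + 0.00639 = 51.0564°

51.0564°E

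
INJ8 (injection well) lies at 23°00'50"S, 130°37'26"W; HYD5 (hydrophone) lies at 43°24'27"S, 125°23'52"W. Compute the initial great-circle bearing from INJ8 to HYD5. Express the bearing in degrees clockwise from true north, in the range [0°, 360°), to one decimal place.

169.3°

INJ8: φ = -23.01389°, λ = -130.62389°
HYD5: φ = -43.40750°, λ = -125.39778°
Δλ = 5.2261°
y = sin Δλ · cos φ₂ = 0.066173
x = cos φ₁ sin φ₂ − sin φ₁ cos φ₂ cos Δλ = -0.349648
θ = atan2(y, x) = 169.2832° → 169.2832° (mod 360°)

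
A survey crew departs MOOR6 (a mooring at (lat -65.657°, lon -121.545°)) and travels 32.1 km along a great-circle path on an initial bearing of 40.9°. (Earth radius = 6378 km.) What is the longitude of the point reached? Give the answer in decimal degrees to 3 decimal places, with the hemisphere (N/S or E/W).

121.091°W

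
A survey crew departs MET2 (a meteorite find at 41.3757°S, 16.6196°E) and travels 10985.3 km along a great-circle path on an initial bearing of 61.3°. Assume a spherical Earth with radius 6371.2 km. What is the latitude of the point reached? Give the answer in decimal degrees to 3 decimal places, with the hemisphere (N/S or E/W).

27.202°N

δ = d/R = 10985.3/6371.2 = 1.724212 rad
φ₂ = arcsin(sin φ₁ cos δ + cos φ₁ sin δ cos θ)
   = arcsin(-0.66099·-0.15281 + 0.75039·0.98825·0.48022) = 27.20224°
λ₂ = λ₁ + atan2(sin θ sin δ cos φ₁, cos δ − sin φ₁ sin φ₂) = 93.68871°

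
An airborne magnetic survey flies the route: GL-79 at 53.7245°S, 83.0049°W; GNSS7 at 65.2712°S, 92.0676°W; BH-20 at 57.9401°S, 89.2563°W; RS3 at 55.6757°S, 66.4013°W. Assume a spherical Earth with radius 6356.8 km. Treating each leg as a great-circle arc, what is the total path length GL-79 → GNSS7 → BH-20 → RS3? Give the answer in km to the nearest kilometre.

3606 km

GL-79→GNSS7: c = 0.216422 rad, d = 1375.75 km
GNSS7→BH-20: c = 0.130029 rad, d = 826.57 km
BH-20→RS3: c = 0.220809 rad, d = 1403.64 km
Total = 1375.75 + 826.57 + 1403.64 = 3605.96 km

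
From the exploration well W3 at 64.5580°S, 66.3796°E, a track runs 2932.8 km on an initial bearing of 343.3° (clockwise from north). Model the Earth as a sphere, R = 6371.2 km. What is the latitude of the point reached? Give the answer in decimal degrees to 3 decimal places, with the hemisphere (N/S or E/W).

38.773°S

δ = d/R = 2932.8/6371.2 = 0.460321 rad
φ₂ = arcsin(sin φ₁ cos δ + cos φ₁ sin δ cos θ)
   = arcsin(-0.90302·0.89591 + 0.42960·0.44424·0.95782) = -38.77264°
λ₂ = λ₁ + atan2(sin θ sin δ cos φ₁, cos δ − sin φ₁ sin φ₂) = 56.95569°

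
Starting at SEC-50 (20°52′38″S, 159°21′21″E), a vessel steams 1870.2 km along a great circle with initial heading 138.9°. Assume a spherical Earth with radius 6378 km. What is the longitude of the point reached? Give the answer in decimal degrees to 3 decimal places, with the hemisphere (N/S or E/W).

172.451°E

SEC-50: φ = -20.87722°, λ = +159.35583°
δ = d/R = 1870.2/6378 = 0.293227 rad
φ₂ = arcsin(sin φ₁ cos δ + cos φ₁ sin δ cos θ)
   = arcsin(-0.35637·0.95732 + 0.93435·0.28904·-0.75356) = -33.00193°
λ₂ = λ₁ + atan2(sin θ sin δ cos φ₁, cos δ − sin φ₁ sin φ₂) = 172.45078°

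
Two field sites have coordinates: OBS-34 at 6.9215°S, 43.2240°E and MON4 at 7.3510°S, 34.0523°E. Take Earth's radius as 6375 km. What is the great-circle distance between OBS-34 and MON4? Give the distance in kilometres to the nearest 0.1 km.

Δφ = -0.4295°,  Δλ = -9.1717°
a = sin²(Δφ/2) + cos φ₁ cos φ₂ sin²(Δλ/2) = 0.006308
c = 2·arcsin(√a) = 0.159010 rad = 9.1106°
d = R·c = 6375 × 0.159010 = 1013.7 km

1013.7 km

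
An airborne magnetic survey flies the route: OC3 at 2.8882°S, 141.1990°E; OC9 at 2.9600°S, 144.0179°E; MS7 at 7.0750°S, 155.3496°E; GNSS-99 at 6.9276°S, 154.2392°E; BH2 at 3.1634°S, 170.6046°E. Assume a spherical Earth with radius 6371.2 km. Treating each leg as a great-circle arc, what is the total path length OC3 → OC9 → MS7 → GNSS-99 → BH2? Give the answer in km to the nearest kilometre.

OC3→OC9: c = 0.049151 rad, d = 313.15 km
OC9→MS7: c = 0.209657 rad, d = 1335.77 km
MS7→GNSS-99: c = 0.019407 rad, d = 123.65 km
GNSS-99→BH2: c = 0.291951 rad, d = 1860.08 km
Total = 313.15 + 1335.77 + 123.65 + 1860.08 = 3632.64 km

3633 km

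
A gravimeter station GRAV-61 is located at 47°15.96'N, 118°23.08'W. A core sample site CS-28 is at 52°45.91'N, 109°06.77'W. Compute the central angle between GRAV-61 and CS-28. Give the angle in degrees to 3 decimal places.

8.096°

GRAV-61: φ = +47.26600°, λ = -118.38467°
CS-28: φ = +52.76517°, λ = -109.11283°
Δφ = 5.4992°,  Δλ = 9.2718°
a = sin²(Δφ/2) + cos φ₁ cos φ₂ sin²(Δλ/2) = 0.004983
c = 2·arcsin(√a) = 0.141305 rad = 8.0962°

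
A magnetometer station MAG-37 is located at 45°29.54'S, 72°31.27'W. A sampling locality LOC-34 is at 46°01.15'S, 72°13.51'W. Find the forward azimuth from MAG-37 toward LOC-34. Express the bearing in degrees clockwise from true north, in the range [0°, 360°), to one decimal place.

158.7°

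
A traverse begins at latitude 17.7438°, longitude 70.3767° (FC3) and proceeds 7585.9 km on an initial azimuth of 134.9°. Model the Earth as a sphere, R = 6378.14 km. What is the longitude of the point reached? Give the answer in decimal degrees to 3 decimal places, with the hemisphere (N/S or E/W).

120.246°E

δ = d/R = 7585.9/6378.14 = 1.189359 rad
φ₂ = arcsin(sin φ₁ cos δ + cos φ₁ sin δ cos θ)
   = arcsin(0.30476·0.37225 + 0.95243·0.92813·-0.70587) = -30.69890°
λ₂ = λ₁ + atan2(sin θ sin δ cos φ₁, cos δ − sin φ₁ sin φ₂) = 120.24619°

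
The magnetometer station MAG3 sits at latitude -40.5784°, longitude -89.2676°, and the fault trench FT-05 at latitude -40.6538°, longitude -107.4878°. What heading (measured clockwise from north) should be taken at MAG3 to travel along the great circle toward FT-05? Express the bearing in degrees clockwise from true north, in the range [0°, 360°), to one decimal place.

Δλ = -18.2202°
y = sin Δλ · cos φ₂ = -0.237210
x = cos φ₁ sin φ₂ − sin φ₁ cos φ₂ cos Δλ = -0.026059
θ = atan2(y, x) = -96.2692° → 263.7308° (mod 360°)

263.7°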